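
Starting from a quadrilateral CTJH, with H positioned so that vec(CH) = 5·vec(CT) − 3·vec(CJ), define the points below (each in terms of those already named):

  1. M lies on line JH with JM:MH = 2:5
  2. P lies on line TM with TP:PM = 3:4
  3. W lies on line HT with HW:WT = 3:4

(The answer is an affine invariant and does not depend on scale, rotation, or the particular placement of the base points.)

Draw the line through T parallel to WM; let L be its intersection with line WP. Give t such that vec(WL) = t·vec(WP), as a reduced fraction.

t = 7/4

Set C = (0, 0), T = (1, 0), J = (0, 1), H = (5, -3); any affine frame gives the same invariant.
1. M lies on line JH with JM:MH = 2:5 ⇒ M = (10/7, -1/7)
2. P lies on line TM with TP:PM = 3:4 ⇒ P = (58/49, -3/49)
3. W lies on line HT with HW:WT = 3:4 ⇒ W = (23/7, -12/7)
through T parallel to WM: direction (-13/7, 11/7); meets WP at L = (-11/28, 33/28)
L = W + t·(P−W) with t = 7/4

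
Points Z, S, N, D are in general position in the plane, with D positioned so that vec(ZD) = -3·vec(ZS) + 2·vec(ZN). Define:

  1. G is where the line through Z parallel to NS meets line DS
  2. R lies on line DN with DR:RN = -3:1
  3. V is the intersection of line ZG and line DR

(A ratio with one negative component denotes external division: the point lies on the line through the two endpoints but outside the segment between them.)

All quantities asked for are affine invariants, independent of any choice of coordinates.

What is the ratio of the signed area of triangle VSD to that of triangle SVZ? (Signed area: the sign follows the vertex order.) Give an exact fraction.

[VSD]:[SVZ] = -2/3

Choose coordinates Z = (0, 0), S = (1, 0), N = (0, 1), D = (-3, 2).
1. G is where the line through Z parallel to NS meets line DS ⇒ G = (-1, 1)
2. R lies on line DN with DR:RN = -3:1 ⇒ R = (3/2, 1/2)
3. V is the intersection of line ZG and line DR ⇒ V = (-3/2, 3/2)
2·[VSD] = -1, 2·[SVZ] = 3/2
[VSD]:[SVZ] = -1:3/2 = -2/3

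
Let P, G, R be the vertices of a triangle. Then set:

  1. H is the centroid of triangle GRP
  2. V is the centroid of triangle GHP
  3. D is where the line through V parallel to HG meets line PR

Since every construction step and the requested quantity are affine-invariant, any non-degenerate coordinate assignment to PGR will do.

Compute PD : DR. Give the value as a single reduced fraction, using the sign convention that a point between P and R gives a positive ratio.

PD:DR = 1/2

Assign P = (0, 0), G = (1, 0), R = (0, 1) — the answer is frame-independent, so this choice is without loss of generality.
1. H is the centroid of triangle GRP ⇒ H = (1/3, 1/3)
2. V is the centroid of triangle GHP ⇒ V = (4/9, 1/9)
3. D is where the line through V parallel to HG meets line PR ⇒ D = (0, 1/3)
D = P + t·(R−P) with t = 1/3, so PD:DR = t:(1−t) = 1/3:2/3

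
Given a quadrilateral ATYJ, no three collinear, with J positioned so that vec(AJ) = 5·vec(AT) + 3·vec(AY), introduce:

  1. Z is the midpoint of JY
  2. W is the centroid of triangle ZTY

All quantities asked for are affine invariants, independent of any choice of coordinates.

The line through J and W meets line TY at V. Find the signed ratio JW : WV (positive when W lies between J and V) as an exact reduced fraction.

JW:WV = 5

Set A = (0, 0), T = (1, 0), Y = (0, 1), J = (5, 3); any affine frame gives the same invariant.
1. Z is the midpoint of JY ⇒ Z = (5/2, 2)
2. W is the centroid of triangle ZTY ⇒ W = (7/6, 1)
line JW meets TY at V = (2/5, 3/5)
W = J + t·(V−J) with t = 5/6, so JW:WV = 5/6:1/6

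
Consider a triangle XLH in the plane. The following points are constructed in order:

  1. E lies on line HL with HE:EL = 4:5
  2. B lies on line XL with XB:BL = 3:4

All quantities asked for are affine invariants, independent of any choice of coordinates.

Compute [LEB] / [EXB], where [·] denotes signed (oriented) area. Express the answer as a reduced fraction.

[LEB]:[EXB] = 4/3

Choose coordinates X = (0, 0), L = (1, 0), H = (0, 1).
1. E lies on line HL with HE:EL = 4:5 ⇒ E = (4/9, 5/9)
2. B lies on line XL with XB:BL = 3:4 ⇒ B = (3/7, 0)
2·[LEB] = 20/63, 2·[EXB] = 5/21
[LEB]:[EXB] = 20/63:5/21 = 4/3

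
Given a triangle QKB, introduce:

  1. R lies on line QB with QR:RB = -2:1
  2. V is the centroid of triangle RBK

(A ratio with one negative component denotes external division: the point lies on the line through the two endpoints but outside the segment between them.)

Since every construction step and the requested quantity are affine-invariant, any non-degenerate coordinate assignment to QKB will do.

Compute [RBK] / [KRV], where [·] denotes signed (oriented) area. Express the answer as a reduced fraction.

Choose coordinates Q = (0, 0), K = (1, 0), B = (0, 1).
1. R lies on line QB with QR:RB = -2:1 ⇒ R = (0, 2)
2. V is the centroid of triangle RBK ⇒ V = (1/3, 1)
2·[RBK] = 1, 2·[KRV] = 1/3
[RBK]:[KRV] = 1:1/3 = 3

[RBK]:[KRV] = 3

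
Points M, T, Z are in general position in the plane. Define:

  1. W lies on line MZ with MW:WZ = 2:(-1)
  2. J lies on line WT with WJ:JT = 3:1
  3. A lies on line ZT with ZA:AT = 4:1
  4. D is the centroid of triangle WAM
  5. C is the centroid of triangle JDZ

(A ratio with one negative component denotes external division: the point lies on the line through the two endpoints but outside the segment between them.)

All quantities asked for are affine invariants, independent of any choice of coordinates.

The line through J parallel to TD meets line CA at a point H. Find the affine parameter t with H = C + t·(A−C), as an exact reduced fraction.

t = -2

Work in coordinates with M = (0, 0), T = (1, 0), Z = (0, 1).
1. W lies on line MZ with MW:WZ = 2:(-1) ⇒ W = (0, 2)
2. J lies on line WT with WJ:JT = 3:1 ⇒ J = (3/4, 1/2)
3. A lies on line ZT with ZA:AT = 4:1 ⇒ A = (4/5, 1/5)
4. D is the centroid of triangle WAM ⇒ D = (4/15, 11/15)
5. C is the centroid of triangle JDZ ⇒ C = (61/180, 67/90)
through J parallel to TD: direction (-11/15, 11/15); meets CA at H = (-7/12, 11/6)
H = C + t·(A−C) with t = -2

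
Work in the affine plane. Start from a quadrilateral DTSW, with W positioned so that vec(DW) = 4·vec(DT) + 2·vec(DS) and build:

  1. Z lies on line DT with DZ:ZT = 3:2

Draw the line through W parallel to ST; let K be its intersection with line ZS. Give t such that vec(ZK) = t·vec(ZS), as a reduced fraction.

Choose coordinates D = (0, 0), T = (1, 0), S = (0, 1), W = (4, 2).
1. Z lies on line DT with DZ:ZT = 3:2 ⇒ Z = (3/5, 0)
through W parallel to ST: direction (1, -1); meets ZS at K = (-15/2, 27/2)
K = Z + t·(S−Z) with t = 27/2

t = 27/2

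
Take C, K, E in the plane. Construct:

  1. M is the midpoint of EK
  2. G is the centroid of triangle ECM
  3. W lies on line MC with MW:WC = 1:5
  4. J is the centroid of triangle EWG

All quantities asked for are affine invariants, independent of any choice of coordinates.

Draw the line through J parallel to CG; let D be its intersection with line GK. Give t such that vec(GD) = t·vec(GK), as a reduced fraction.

Assign C = (0, 0), K = (1, 0), E = (0, 1) — the answer is frame-independent, so this choice is without loss of generality.
1. M is the midpoint of EK ⇒ M = (1/2, 1/2)
2. G is the centroid of triangle ECM ⇒ G = (1/6, 1/2)
3. W lies on line MC with MW:WC = 1:5 ⇒ W = (5/12, 5/12)
4. J is the centroid of triangle EWG ⇒ J = (7/36, 23/36)
through J parallel to CG: direction (1/6, 1/2); meets GK at D = (49/324, 55/108)
D = G + t·(K−G) with t = -1/54

t = -1/54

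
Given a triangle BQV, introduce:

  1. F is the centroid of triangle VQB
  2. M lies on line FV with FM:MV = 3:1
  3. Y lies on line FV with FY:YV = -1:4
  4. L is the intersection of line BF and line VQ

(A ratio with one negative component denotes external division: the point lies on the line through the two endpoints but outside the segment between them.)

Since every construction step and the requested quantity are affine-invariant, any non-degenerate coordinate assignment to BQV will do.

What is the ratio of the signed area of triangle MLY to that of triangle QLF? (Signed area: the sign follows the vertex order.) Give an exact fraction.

[MLY]:[QLF] = -13/12

Assign B = (0, 0), Q = (1, 0), V = (0, 1) — the answer is frame-independent, so this choice is without loss of generality.
1. F is the centroid of triangle VQB ⇒ F = (1/3, 1/3)
2. M lies on line FV with FM:MV = 3:1 ⇒ M = (1/12, 5/6)
3. Y lies on line FV with FY:YV = -1:4 ⇒ Y = (4/9, 1/9)
4. L is the intersection of line BF and line VQ ⇒ L = (1/2, 1/2)
2·[MLY] = -13/72, 2·[QLF] = 1/6
[MLY]:[QLF] = -13/72:1/6 = -13/12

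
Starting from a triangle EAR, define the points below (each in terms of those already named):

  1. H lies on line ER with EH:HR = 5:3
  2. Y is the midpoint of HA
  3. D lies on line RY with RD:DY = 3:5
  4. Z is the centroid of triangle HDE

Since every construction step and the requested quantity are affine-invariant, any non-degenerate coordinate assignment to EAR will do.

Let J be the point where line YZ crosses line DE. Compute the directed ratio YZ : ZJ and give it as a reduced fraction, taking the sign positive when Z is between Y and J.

YZ:ZJ = -9

Assign E = (0, 0), A = (1, 0), R = (0, 1) — the answer is frame-independent, so this choice is without loss of generality.
1. H lies on line ER with EH:HR = 5:3 ⇒ H = (0, 5/8)
2. Y is the midpoint of HA ⇒ Y = (1/2, 5/16)
3. D lies on line RY with RD:DY = 3:5 ⇒ D = (3/16, 95/128)
4. Z is the centroid of triangle HDE ⇒ Z = (1/16, 175/384)
line YZ meets DE at J = (1/9, 95/216)
Z = Y + t·(J−Y) with t = 9/8, so YZ:ZJ = 9/8:-1/8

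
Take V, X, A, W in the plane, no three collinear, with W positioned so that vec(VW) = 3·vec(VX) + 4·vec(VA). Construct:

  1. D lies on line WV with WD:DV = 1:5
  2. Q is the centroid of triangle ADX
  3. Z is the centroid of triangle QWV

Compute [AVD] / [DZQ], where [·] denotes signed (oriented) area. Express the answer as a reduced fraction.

Work in coordinates with V = (0, 0), X = (1, 0), A = (0, 1), W = (3, 4).
1. D lies on line WV with WD:DV = 1:5 ⇒ D = (5/2, 10/3)
2. Q is the centroid of triangle ADX ⇒ Q = (7/6, 13/9)
3. Z is the centroid of triangle QWV ⇒ Z = (25/18, 49/27)
2·[AVD] = 5/2, 2·[DZQ] = 2/27
[AVD]:[DZQ] = 5/2:2/27 = 135/4

[AVD]:[DZQ] = 135/4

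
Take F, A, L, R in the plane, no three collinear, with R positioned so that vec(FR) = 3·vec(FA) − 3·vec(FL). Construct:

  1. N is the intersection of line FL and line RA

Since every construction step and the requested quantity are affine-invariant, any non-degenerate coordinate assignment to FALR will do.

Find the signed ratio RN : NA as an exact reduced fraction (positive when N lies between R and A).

Assign F = (0, 0), A = (1, 0), L = (0, 1), R = (3, -3) — the answer is frame-independent, so this choice is without loss of generality.
1. N is the intersection of line FL and line RA ⇒ N = (0, 3/2)
N = R + t·(A−R) with t = 3/2, so RN:NA = t:(1−t) = 3/2:-1/2

RN:NA = -3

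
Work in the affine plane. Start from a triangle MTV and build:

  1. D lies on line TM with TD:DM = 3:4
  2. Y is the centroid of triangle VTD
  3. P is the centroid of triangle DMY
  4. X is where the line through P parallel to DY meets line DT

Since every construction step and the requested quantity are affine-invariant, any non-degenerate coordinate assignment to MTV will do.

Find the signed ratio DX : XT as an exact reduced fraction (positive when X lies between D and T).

DX:XT = -4/13

Set M = (0, 0), T = (1, 0), V = (0, 1); any affine frame gives the same invariant.
1. D lies on line TM with TD:DM = 3:4 ⇒ D = (4/7, 0)
2. Y is the centroid of triangle VTD ⇒ Y = (11/21, 1/3)
3. P is the centroid of triangle DMY ⇒ P = (23/63, 1/9)
4. X is where the line through P parallel to DY meets line DT ⇒ X = (8/21, 0)
X = D + t·(T−D) with t = -4/9, so DX:XT = t:(1−t) = -4/9:13/9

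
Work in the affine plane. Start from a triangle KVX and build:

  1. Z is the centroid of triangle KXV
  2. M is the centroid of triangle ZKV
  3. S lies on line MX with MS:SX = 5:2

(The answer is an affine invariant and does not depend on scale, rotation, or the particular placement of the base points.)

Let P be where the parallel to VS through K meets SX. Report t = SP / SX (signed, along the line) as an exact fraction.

t = -47/8

Assign K = (0, 0), V = (1, 0), X = (0, 1) — the answer is frame-independent, so this choice is without loss of generality.
1. Z is the centroid of triangle KXV ⇒ Z = (1/3, 1/3)
2. M is the centroid of triangle ZKV ⇒ M = (4/9, 1/9)
3. S lies on line MX with MS:SX = 5:2 ⇒ S = (8/63, 47/63)
through K parallel to VS: direction (-55/63, 47/63); meets SX at P = (55/63, -47/63)
P = S + t·(X−S) with t = -47/8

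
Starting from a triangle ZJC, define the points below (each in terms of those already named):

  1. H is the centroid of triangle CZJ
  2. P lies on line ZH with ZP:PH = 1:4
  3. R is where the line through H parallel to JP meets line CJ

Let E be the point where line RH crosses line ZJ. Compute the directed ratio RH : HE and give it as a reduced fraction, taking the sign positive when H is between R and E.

RH:HE = -1/13

Set Z = (0, 0), J = (1, 0), C = (0, 1); any affine frame gives the same invariant.
1. H is the centroid of triangle CZJ ⇒ H = (1/3, 1/3)
2. P lies on line ZH with ZP:PH = 1:4 ⇒ P = (1/15, 1/15)
3. R is where the line through H parallel to JP meets line CJ ⇒ R = (9/13, 4/13)
line RH meets ZJ at E = (5, 0)
H = R + t·(E−R) with t = -1/12, so RH:HE = -1/12:13/12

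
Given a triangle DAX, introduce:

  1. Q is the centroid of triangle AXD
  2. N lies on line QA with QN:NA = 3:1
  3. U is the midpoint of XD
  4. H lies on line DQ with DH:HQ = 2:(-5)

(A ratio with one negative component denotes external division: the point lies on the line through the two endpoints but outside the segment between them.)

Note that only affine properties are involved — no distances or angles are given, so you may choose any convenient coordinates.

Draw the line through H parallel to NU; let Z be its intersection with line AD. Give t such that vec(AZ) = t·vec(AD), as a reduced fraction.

Assign D = (0, 0), A = (1, 0), X = (0, 1) — the answer is frame-independent, so this choice is without loss of generality.
1. Q is the centroid of triangle AXD ⇒ Q = (1/3, 1/3)
2. N lies on line QA with QN:NA = 3:1 ⇒ N = (5/6, 1/12)
3. U is the midpoint of XD ⇒ U = (0, 1/2)
4. H lies on line DQ with DH:HQ = 2:(-5) ⇒ H = (-2/9, -2/9)
through H parallel to NU: direction (-5/6, 5/12); meets AD at Z = (-2/3, 0)
Z = A + t·(D−A) with t = 5/3

t = 5/3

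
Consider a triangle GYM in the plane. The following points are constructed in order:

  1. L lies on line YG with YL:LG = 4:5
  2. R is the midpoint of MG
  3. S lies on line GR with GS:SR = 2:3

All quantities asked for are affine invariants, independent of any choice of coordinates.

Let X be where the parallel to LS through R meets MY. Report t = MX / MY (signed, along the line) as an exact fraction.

Choose coordinates G = (0, 0), Y = (1, 0), M = (0, 1).
1. L lies on line YG with YL:LG = 4:5 ⇒ L = (5/9, 0)
2. R is the midpoint of MG ⇒ R = (0, 1/2)
3. S lies on line GR with GS:SR = 2:3 ⇒ S = (0, 1/5)
through R parallel to LS: direction (-5/9, 1/5); meets MY at X = (25/32, 7/32)
X = M + t·(Y−M) with t = 25/32

t = 25/32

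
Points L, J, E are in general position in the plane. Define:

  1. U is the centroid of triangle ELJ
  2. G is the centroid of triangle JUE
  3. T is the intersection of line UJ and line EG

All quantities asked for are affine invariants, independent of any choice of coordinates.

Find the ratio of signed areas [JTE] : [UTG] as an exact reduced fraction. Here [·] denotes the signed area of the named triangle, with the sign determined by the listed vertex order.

[JTE]:[UTG] = -3

Choose coordinates L = (0, 0), J = (1, 0), E = (0, 1).
1. U is the centroid of triangle ELJ ⇒ U = (1/3, 1/3)
2. G is the centroid of triangle JUE ⇒ G = (4/9, 4/9)
3. T is the intersection of line UJ and line EG ⇒ T = (2/3, 1/6)
2·[JTE] = -1/6, 2·[UTG] = 1/18
[JTE]:[UTG] = -1/6:1/18 = -3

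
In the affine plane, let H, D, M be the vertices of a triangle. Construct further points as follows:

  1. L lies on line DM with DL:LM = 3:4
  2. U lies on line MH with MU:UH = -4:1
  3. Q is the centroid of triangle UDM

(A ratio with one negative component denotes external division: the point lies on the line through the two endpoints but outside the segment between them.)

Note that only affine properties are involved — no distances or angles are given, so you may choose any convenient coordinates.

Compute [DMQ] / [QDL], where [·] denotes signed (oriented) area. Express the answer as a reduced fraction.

[DMQ]:[QDL] = 7/3

Set H = (0, 0), D = (1, 0), M = (0, 1); any affine frame gives the same invariant.
1. L lies on line DM with DL:LM = 3:4 ⇒ L = (4/7, 3/7)
2. U lies on line MH with MU:UH = -4:1 ⇒ U = (0, -1/3)
3. Q is the centroid of triangle UDM ⇒ Q = (1/3, 2/9)
2·[DMQ] = 4/9, 2·[QDL] = 4/21
[DMQ]:[QDL] = 4/9:4/21 = 7/3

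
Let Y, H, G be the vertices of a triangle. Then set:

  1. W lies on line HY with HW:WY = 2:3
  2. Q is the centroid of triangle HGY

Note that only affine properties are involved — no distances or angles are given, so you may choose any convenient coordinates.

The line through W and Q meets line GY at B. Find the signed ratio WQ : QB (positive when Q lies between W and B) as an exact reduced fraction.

Assign Y = (0, 0), H = (1, 0), G = (0, 1) — the answer is frame-independent, so this choice is without loss of generality.
1. W lies on line HY with HW:WY = 2:3 ⇒ W = (3/5, 0)
2. Q is the centroid of triangle HGY ⇒ Q = (1/3, 1/3)
line WQ meets GY at B = (0, 3/4)
Q = W + t·(B−W) with t = 4/9, so WQ:QB = 4/9:5/9

WQ:QB = 4/5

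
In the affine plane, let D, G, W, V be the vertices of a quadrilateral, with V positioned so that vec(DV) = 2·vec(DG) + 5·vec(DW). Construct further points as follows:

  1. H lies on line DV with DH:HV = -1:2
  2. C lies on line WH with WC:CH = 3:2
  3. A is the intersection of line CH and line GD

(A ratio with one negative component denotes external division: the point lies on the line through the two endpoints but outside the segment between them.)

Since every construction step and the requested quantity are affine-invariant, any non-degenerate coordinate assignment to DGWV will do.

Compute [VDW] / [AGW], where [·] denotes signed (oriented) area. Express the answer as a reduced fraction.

[VDW]:[AGW] = -3/2

Assign D = (0, 0), G = (1, 0), W = (0, 1), V = (2, 5) — the answer is frame-independent, so this choice is without loss of generality.
1. H lies on line DV with DH:HV = -1:2 ⇒ H = (-2, -5)
2. C lies on line WH with WC:CH = 3:2 ⇒ C = (-6/5, -13/5)
3. A is the intersection of line CH and line GD ⇒ A = (-1/3, 0)
2·[VDW] = -2, 2·[AGW] = 4/3
[VDW]:[AGW] = -2:4/3 = -3/2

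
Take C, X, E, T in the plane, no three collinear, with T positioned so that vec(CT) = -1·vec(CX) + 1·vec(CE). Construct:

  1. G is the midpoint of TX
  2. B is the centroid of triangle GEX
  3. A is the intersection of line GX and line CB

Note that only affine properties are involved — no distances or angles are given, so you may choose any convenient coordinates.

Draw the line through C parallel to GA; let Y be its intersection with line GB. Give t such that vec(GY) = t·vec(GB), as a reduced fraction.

Choose coordinates C = (0, 0), X = (1, 0), E = (0, 1), T = (-1, 1).
1. G is the midpoint of TX ⇒ G = (0, 1/2)
2. B is the centroid of triangle GEX ⇒ B = (1/3, 1/2)
3. A is the intersection of line GX and line CB ⇒ A = (1/4, 3/8)
through C parallel to GA: direction (1/4, -1/8); meets GB at Y = (-1, 1/2)
Y = G + t·(B−G) with t = -3

t = -3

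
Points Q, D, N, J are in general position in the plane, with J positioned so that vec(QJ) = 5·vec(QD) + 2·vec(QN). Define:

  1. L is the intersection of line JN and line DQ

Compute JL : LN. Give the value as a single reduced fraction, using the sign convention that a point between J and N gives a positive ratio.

Work in coordinates with Q = (0, 0), D = (1, 0), N = (0, 1), J = (5, 2).
1. L is the intersection of line JN and line DQ ⇒ L = (-5, 0)
L = J + t·(N−J) with t = 2, so JL:LN = t:(1−t) = 2:-1

JL:LN = -2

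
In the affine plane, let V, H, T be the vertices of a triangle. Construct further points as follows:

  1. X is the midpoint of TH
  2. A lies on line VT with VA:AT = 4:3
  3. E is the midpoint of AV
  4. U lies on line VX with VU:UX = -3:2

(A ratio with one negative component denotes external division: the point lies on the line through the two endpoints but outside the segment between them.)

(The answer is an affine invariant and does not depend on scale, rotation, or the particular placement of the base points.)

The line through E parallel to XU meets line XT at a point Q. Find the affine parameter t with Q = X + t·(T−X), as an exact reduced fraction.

t = 2/7

Choose coordinates V = (0, 0), H = (1, 0), T = (0, 1).
1. X is the midpoint of TH ⇒ X = (1/2, 1/2)
2. A lies on line VT with VA:AT = 4:3 ⇒ A = (0, 4/7)
3. E is the midpoint of AV ⇒ E = (0, 2/7)
4. U lies on line VX with VU:UX = -3:2 ⇒ U = (3/2, 3/2)
through E parallel to XU: direction (1, 1); meets XT at Q = (5/14, 9/14)
Q = X + t·(T−X) with t = 2/7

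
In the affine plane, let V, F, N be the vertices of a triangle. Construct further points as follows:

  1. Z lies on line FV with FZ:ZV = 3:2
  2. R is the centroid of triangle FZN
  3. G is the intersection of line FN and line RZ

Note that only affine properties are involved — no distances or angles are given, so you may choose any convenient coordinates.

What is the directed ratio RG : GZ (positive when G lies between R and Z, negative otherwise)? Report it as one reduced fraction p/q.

Choose coordinates V = (0, 0), F = (1, 0), N = (0, 1).
1. Z lies on line FV with FZ:ZV = 3:2 ⇒ Z = (2/5, 0)
2. R is the centroid of triangle FZN ⇒ R = (7/15, 1/3)
3. G is the intersection of line FN and line RZ ⇒ G = (1/2, 1/2)
G = R + t·(Z−R) with t = -1/2, so RG:GZ = t:(1−t) = -1/2:3/2

RG:GZ = -1/3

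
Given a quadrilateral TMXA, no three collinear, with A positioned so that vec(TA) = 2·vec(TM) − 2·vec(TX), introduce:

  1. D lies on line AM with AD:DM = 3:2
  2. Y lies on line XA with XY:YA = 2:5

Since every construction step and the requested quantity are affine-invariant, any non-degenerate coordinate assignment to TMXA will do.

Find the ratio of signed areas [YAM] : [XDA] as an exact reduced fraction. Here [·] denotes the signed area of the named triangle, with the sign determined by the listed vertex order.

Work in coordinates with T = (0, 0), M = (1, 0), X = (0, 1), A = (2, -2).
1. D lies on line AM with AD:DM = 3:2 ⇒ D = (7/5, -4/5)
2. Y lies on line XA with XY:YA = 2:5 ⇒ Y = (4/7, 1/7)
2·[YAM] = 5/7, 2·[XDA] = -3/5
[YAM]:[XDA] = 5/7:-3/5 = -25/21

[YAM]:[XDA] = -25/21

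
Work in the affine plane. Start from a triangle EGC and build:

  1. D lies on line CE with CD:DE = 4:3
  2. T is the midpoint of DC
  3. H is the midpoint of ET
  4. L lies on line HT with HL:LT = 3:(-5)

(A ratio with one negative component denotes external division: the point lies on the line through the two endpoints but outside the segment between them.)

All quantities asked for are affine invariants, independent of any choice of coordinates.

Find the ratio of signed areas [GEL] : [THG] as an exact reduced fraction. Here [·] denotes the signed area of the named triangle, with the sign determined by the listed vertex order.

Set E = (0, 0), G = (1, 0), C = (0, 1); any affine frame gives the same invariant.
1. D lies on line CE with CD:DE = 4:3 ⇒ D = (0, 3/7)
2. T is the midpoint of DC ⇒ T = (0, 5/7)
3. H is the midpoint of ET ⇒ H = (0, 5/14)
4. L lies on line HT with HL:LT = 3:(-5) ⇒ L = (0, -5/28)
2·[GEL] = 5/28, 2·[THG] = 5/14
[GEL]:[THG] = 5/28:5/14 = 1/2

[GEL]:[THG] = 1/2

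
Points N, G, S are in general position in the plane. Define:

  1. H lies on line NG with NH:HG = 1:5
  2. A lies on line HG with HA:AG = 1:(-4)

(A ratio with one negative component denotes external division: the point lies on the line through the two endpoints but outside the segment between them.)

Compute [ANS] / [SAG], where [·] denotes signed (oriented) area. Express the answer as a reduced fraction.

Choose coordinates N = (0, 0), G = (1, 0), S = (0, 1).
1. H lies on line NG with NH:HG = 1:5 ⇒ H = (1/6, 0)
2. A lies on line HG with HA:AG = 1:(-4) ⇒ A = (-1/9, 0)
2·[ANS] = 1/9, 2·[SAG] = 10/9
[ANS]:[SAG] = 1/9:10/9 = 1/10

[ANS]:[SAG] = 1/10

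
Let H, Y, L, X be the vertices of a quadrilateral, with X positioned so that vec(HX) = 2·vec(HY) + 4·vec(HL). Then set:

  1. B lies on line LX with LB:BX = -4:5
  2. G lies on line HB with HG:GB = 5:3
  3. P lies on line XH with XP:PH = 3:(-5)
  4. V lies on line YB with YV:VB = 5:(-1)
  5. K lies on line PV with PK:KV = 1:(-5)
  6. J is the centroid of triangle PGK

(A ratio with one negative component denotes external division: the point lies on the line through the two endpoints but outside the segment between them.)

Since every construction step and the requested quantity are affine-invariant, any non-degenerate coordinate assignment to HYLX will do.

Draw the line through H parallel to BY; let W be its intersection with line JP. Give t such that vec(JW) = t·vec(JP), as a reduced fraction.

Choose coordinates H = (0, 0), Y = (1, 0), L = (0, 1), X = (2, 4).
1. B lies on line LX with LB:BX = -4:5 ⇒ B = (-8, -11)
2. G lies on line HB with HG:GB = 5:3 ⇒ G = (-5, -55/8)
3. P lies on line XH with XP:PH = 3:(-5) ⇒ P = (5, 10)
4. V lies on line YB with YV:VB = 5:(-1) ⇒ V = (-41/4, -55/4)
5. K lies on line PV with PK:KV = 1:(-5) ⇒ K = (141/16, 255/16)
6. J is the centroid of triangle PGK ⇒ J = (47/16, 305/48)
through H parallel to BY: direction (9, 11); meets JP at W = (-115/54, -1265/486)
W = J + t·(P−J) with t = -199/81

t = -199/81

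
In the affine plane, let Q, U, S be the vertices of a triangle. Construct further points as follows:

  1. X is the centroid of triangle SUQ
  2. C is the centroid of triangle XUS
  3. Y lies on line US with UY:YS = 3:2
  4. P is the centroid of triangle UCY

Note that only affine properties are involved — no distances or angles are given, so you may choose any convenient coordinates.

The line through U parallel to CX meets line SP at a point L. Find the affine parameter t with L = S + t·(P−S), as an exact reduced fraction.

Choose coordinates Q = (0, 0), U = (1, 0), S = (0, 1).
1. X is the centroid of triangle SUQ ⇒ X = (1/3, 1/3)
2. C is the centroid of triangle XUS ⇒ C = (4/9, 4/9)
3. Y lies on line US with UY:YS = 3:2 ⇒ Y = (2/5, 3/5)
4. P is the centroid of triangle UCY ⇒ P = (83/135, 47/135)
through U parallel to CX: direction (-1/9, -1/9); meets SP at L = (166/171, -5/171)
L = S + t·(P−S) with t = 30/19

t = 30/19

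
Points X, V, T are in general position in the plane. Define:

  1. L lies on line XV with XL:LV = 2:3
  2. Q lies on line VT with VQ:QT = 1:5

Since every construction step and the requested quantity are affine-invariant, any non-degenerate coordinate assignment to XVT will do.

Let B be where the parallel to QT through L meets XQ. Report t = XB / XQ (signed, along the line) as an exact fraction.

Choose coordinates X = (0, 0), V = (1, 0), T = (0, 1).
1. L lies on line XV with XL:LV = 2:3 ⇒ L = (2/5, 0)
2. Q lies on line VT with VQ:QT = 1:5 ⇒ Q = (5/6, 1/6)
through L parallel to QT: direction (-5/6, 5/6); meets XQ at B = (1/3, 1/15)
B = X + t·(Q−X) with t = 2/5

t = 2/5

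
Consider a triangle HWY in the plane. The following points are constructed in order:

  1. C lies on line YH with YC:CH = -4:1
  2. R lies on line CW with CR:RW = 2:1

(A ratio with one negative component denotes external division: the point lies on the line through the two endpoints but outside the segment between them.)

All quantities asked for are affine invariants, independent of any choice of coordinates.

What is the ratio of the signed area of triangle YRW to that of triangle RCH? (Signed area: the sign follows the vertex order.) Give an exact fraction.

[YRW]:[RCH] = -2

Work in coordinates with H = (0, 0), W = (1, 0), Y = (0, 1).
1. C lies on line YH with YC:CH = -4:1 ⇒ C = (0, -1/3)
2. R lies on line CW with CR:RW = 2:1 ⇒ R = (2/3, -1/9)
2·[YRW] = 4/9, 2·[RCH] = -2/9
[YRW]:[RCH] = 4/9:-2/9 = -2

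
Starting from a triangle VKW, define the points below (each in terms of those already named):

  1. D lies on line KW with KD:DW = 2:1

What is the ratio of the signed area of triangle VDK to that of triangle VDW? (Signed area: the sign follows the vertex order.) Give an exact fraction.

[VDK]:[VDW] = -2

Work in coordinates with V = (0, 0), K = (1, 0), W = (0, 1).
1. D lies on line KW with KD:DW = 2:1 ⇒ D = (1/3, 2/3)
2·[VDK] = -2/3, 2·[VDW] = 1/3
[VDK]:[VDW] = -2/3:1/3 = -2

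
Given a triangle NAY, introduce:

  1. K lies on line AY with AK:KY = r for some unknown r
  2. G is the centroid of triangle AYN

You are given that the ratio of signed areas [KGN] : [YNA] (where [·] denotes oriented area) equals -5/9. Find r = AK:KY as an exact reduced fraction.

r = -4

Set N = (0, 0), A = (1, 0), Y = (0, 1); any affine frame gives the same invariant.
1. With AK:KY = r, write λ = r/(r+1) so K = A + λ·(Y−A); K is affine-linear in λ
2. G is the centroid of triangle AYN ⇒ G = (1/3, 1/3)
Every point depending on K is an affine combination of K and λ-independent points, so each such coordinate is linear in λ; the λ² term in each signed area is a multiple of (Y−A)×(Y−A) = 0, so 2·[KGN] and 2·[YNA] are each linear in λ. Evaluating at λ=0 and λ=1:
  2·[KGN] = -2/3·λ + 1/3,   2·[YNA] = 1
So [KGN]:[YNA] = (-2/3·λ + 1/3) / (1). Setting this equal to -5/9:
  -2/3·λ + 1/3 = -5/9·(1)  ⇒  λ = 4/3
Then r = λ/(1−λ) = (4/3)/(-1/3) = -4. Check: with r = -4, K = (-1/3, 4/3) and [KGN]:[YNA] = -5/9 as required.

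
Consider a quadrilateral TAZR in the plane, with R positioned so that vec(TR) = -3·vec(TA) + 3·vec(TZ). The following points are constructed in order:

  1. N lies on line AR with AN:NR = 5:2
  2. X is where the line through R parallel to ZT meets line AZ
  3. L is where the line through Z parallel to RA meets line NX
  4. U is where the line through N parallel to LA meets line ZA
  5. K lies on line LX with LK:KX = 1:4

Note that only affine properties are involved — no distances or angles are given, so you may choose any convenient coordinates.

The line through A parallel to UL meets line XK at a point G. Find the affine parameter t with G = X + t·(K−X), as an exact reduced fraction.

t = 15/16

Work in coordinates with T = (0, 0), A = (1, 0), Z = (0, 1), R = (-3, 3).
1. N lies on line AR with AN:NR = 5:2 ⇒ N = (-13/7, 15/7)
2. X is where the line through R parallel to ZT meets line AZ ⇒ X = (-3, 4)
3. L is where the line through Z parallel to RA meets line NX ⇒ L = (-15/7, 73/28)
4. U is where the line through N parallel to LA meets line ZA ⇒ U = (7/3, -4/3)
5. K lies on line LX with LK:KX = 1:4 ⇒ K = (-81/35, 101/35)
through A parallel to UL: direction (-94/21, 331/84); meets XK at G = (-33/14, 331/112)
G = X + t·(K−X) with t = 15/16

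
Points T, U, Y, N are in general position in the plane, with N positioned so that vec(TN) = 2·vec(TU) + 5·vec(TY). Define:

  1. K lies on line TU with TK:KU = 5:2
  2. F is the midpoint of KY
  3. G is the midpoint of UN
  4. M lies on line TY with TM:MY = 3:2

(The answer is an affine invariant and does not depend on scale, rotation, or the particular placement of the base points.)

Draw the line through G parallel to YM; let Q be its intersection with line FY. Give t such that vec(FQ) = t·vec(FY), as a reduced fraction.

Assign T = (0, 0), U = (1, 0), Y = (0, 1), N = (2, 5) — the answer is frame-independent, so this choice is without loss of generality.
1. K lies on line TU with TK:KU = 5:2 ⇒ K = (5/7, 0)
2. F is the midpoint of KY ⇒ F = (5/14, 1/2)
3. G is the midpoint of UN ⇒ G = (3/2, 5/2)
4. M lies on line TY with TM:MY = 3:2 ⇒ M = (0, 3/5)
through G parallel to YM: direction (0, -2/5); meets FY at Q = (3/2, -11/10)
Q = F + t·(Y−F) with t = -16/5

t = -16/5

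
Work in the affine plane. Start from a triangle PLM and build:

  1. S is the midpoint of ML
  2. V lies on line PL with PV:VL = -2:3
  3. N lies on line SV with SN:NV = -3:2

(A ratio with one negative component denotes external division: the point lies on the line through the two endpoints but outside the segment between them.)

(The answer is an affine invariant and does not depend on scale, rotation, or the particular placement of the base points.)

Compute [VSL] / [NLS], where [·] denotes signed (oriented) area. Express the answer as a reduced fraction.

Assign P = (0, 0), L = (1, 0), M = (0, 1) — the answer is frame-independent, so this choice is without loss of generality.
1. S is the midpoint of ML ⇒ S = (1/2, 1/2)
2. V lies on line PL with PV:VL = -2:3 ⇒ V = (-2, 0)
3. N lies on line SV with SN:NV = -3:2 ⇒ N = (-7, -1)
2·[VSL] = -3/2, 2·[NLS] = 9/2
[VSL]:[NLS] = -3/2:9/2 = -1/3

[VSL]:[NLS] = -1/3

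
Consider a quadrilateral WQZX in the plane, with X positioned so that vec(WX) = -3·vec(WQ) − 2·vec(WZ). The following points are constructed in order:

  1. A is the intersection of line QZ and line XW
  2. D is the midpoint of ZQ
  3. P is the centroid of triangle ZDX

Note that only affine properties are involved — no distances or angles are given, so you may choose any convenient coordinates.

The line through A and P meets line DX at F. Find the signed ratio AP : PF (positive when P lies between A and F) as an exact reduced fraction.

AP:PF = -8/5

Work in coordinates with W = (0, 0), Q = (1, 0), Z = (0, 1), X = (-3, -2).
1. A is the intersection of line QZ and line XW ⇒ A = (3/5, 2/5)
2. D is the midpoint of ZQ ⇒ D = (1/2, 1/2)
3. P is the centroid of triangle ZDX ⇒ P = (-5/6, -1/6)
line AP meets DX at F = (1/16, 3/16)
P = A + t·(F−A) with t = 8/3, so AP:PF = 8/3:-5/3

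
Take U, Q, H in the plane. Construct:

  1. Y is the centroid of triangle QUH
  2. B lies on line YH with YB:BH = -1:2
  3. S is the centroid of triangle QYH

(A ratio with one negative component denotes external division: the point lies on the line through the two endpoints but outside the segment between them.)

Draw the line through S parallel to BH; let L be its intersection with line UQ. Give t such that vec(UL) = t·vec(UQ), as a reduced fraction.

Set U = (0, 0), Q = (1, 0), H = (0, 1); any affine frame gives the same invariant.
1. Y is the centroid of triangle QUH ⇒ Y = (1/3, 1/3)
2. B lies on line YH with YB:BH = -1:2 ⇒ B = (2/3, -1/3)
3. S is the centroid of triangle QYH ⇒ S = (4/9, 4/9)
through S parallel to BH: direction (-2/3, 4/3); meets UQ at L = (2/3, 0)
L = U + t·(Q−U) with t = 2/3

t = 2/3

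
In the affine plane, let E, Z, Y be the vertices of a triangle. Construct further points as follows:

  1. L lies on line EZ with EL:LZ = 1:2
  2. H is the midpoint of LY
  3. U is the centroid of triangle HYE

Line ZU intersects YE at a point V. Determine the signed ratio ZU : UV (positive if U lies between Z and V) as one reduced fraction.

ZU:UV = 17

Assign E = (0, 0), Z = (1, 0), Y = (0, 1) — the answer is frame-independent, so this choice is without loss of generality.
1. L lies on line EZ with EL:LZ = 1:2 ⇒ L = (1/3, 0)
2. H is the midpoint of LY ⇒ H = (1/6, 1/2)
3. U is the centroid of triangle HYE ⇒ U = (1/18, 1/2)
line ZU meets YE at V = (0, 9/17)
U = Z + t·(V−Z) with t = 17/18, so ZU:UV = 17/18:1/18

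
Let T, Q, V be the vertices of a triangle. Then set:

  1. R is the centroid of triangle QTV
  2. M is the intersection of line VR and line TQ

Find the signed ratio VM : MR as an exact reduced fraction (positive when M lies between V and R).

VM:MR = -3

Assign T = (0, 0), Q = (1, 0), V = (0, 1) — the answer is frame-independent, so this choice is without loss of generality.
1. R is the centroid of triangle QTV ⇒ R = (1/3, 1/3)
2. M is the intersection of line VR and line TQ ⇒ M = (1/2, 0)
M = V + t·(R−V) with t = 3/2, so VM:MR = t:(1−t) = 3/2:-1/2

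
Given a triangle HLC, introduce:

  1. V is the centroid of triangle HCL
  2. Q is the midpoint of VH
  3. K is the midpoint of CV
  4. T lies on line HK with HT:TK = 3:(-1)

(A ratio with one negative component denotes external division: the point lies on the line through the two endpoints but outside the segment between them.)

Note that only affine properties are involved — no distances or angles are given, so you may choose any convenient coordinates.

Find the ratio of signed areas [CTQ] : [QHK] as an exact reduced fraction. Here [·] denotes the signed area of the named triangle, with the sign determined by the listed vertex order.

Assign H = (0, 0), L = (1, 0), C = (0, 1) — the answer is frame-independent, so this choice is without loss of generality.
1. V is the centroid of triangle HCL ⇒ V = (1/3, 1/3)
2. Q is the midpoint of VH ⇒ Q = (1/6, 1/6)
3. K is the midpoint of CV ⇒ K = (1/6, 2/3)
4. T lies on line HK with HT:TK = 3:(-1) ⇒ T = (1/4, 1)
2·[CTQ] = -5/24, 2·[QHK] = -1/12
[CTQ]:[QHK] = -5/24:-1/12 = 5/2

[CTQ]:[QHK] = 5/2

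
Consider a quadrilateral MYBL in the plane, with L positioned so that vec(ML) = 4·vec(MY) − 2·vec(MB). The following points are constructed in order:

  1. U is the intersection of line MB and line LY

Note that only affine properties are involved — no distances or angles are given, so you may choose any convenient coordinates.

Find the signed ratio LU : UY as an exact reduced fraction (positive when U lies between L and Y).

LU:UY = -4

Set M = (0, 0), Y = (1, 0), B = (0, 1), L = (4, -2); any affine frame gives the same invariant.
1. U is the intersection of line MB and line LY ⇒ U = (0, 2/3)
U = L + t·(Y−L) with t = 4/3, so LU:UY = t:(1−t) = 4/3:-1/3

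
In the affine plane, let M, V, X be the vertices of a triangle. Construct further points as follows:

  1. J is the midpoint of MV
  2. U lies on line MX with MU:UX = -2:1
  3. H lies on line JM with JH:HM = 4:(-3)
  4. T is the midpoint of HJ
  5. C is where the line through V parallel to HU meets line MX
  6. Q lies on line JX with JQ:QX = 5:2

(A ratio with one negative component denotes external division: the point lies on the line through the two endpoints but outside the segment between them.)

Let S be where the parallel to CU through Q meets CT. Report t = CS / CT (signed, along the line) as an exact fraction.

t = -2/7

Work in coordinates with M = (0, 0), V = (1, 0), X = (0, 1).
1. J is the midpoint of MV ⇒ J = (1/2, 0)
2. U lies on line MX with MU:UX = -2:1 ⇒ U = (0, 2)
3. H lies on line JM with JH:HM = 4:(-3) ⇒ H = (-3/2, 0)
4. T is the midpoint of HJ ⇒ T = (-1/2, 0)
5. C is where the line through V parallel to HU meets line MX ⇒ C = (0, -4/3)
6. Q lies on line JX with JQ:QX = 5:2 ⇒ Q = (1/7, 5/7)
through Q parallel to CU: direction (0, 10/3); meets CT at S = (1/7, -12/7)
S = C + t·(T−C) with t = -2/7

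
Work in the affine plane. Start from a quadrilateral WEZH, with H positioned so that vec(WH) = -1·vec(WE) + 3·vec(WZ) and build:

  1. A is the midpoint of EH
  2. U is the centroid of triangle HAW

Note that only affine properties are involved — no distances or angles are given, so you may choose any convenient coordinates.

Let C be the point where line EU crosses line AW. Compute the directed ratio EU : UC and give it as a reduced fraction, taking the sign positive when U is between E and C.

EU:UC = -4

Work in coordinates with W = (0, 0), E = (1, 0), Z = (0, 1), H = (-1, 3).
1. A is the midpoint of EH ⇒ A = (0, 3/2)
2. U is the centroid of triangle HAW ⇒ U = (-1/3, 3/2)
line EU meets AW at C = (0, 9/8)
U = E + t·(C−E) with t = 4/3, so EU:UC = 4/3:-1/3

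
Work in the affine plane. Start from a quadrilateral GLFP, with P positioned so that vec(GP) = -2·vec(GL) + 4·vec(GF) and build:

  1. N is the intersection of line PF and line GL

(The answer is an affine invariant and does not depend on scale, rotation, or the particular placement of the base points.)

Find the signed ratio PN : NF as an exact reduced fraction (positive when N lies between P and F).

PN:NF = -4

Choose coordinates G = (0, 0), L = (1, 0), F = (0, 1), P = (-2, 4).
1. N is the intersection of line PF and line GL ⇒ N = (2/3, 0)
N = P + t·(F−P) with t = 4/3, so PN:NF = t:(1−t) = 4/3:-1/3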